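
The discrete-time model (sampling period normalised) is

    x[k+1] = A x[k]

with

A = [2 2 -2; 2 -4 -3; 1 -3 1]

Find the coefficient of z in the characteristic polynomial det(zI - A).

Expand det(zI - A) for the 3×3 matrix.
p(z) = z^3 + z^2 - 21z + 32.
(Check: constant term = det(-A) = (-1)^3 det A = 32; coefficient of z^2 = -tr A = 1.)
The coefficient of z is -21.

-21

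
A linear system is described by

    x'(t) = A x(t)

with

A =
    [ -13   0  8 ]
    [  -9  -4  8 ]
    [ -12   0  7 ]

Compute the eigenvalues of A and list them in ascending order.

-5, -4, -1

det(sI - A) = s^3 - (tr A)s^2 + (M11 + M22 + M33)s - det A, where Mii is the 2×2 principal minor of A obtained by deleting row i and column i.
tr A = (-13) + (-4) + 7 = -10; M11 = (-4)·7 - 8·0 = -28 - 0 = -28; M22 = (-13)·7 - 8·(-12) = -91 - (-96) = 5; M33 = (-13)·(-4) - 0·(-9) = 52 - 0 = 52; sum of minors = 29.
det A = (-13)·((-4)·7 - 8·0) - 0·((-9)·7 - 8·(-12)) + 8·((-9)·0 - (-4)·(-12)) = (-13)·(-28) - 0·33 + 8·(-48) = -20.
So p(s) = det(sI - A) = s^3 + 10s^2 + 29s + 20.
Rational-root test: any integer root divides 20. Testing small divisors, s = -1 works: p(-1) = -1 + 10 + (-29) + 20 = 0, so (s + 1) is a factor.
Dividing, p(s) = (s + 1)(s^2 + 9s + 20).
Factor s^2 + 9s + 20: two numbers with sum -9 and product 20 are -4 and -5, so s^2 + 9s + 20 = (s + 4)(s + 5).
Hence p(s) = (s + 1) (s + 4) (s + 5), with roots -5, -4, -1.
All eigenvalues have negative real part, so the system is asymptotically stable.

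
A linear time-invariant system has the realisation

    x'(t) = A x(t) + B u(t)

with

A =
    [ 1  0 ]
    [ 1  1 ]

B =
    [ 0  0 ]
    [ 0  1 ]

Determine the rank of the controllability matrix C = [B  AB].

AB = [[0, 0], [0, 1]]
Controllability matrix C = [B  AB] = [[0, 0, 0, 0], [0, 1, 0, 1]]
Every column of C is a scalar multiple of column 2 = [0, 1] (multipliers 0, 1, 0, 1), so the columns span a one-dimensional space.
C ≠ 0, hence rank(C) = 1.
rank(C) = 1 < n = 2, so the pair (A, B) is not completely controllable.

1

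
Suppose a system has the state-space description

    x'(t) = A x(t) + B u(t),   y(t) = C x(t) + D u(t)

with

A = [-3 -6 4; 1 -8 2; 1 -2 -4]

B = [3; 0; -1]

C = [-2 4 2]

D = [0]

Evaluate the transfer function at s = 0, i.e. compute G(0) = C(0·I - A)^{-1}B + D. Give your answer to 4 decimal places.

G(0) = C(-A)^{-1}B + D = -C A^{-1} B + D.
det A = -120, so A^{-1} = (1/-120)·adj(A) = [[-3/10, 4/15, -1/6], [-1/20, -1/15, -1/12], [-1/20, 1/10, -1/4]]
A^{-1} B = [-11/15, -1/15, 1/10]^T
C A^{-1} B = 7/5
G(0) = D - C A^{-1} B = 0 - (7/5) = -7/5 ≈ -1.4000

-1.4000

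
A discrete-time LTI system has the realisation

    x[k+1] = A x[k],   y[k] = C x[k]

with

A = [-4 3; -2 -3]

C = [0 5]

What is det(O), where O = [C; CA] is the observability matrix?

CA = [[-10, -15]]
Observability matrix O = [C; CA] = [[0, 5], [-10, -15]]
det(O) = 0·(-15) - 5·(-10) = 0 - (-50) = 50
Since det(O) ≠ 0, rank(O) = 2 and the system is completely observable.

50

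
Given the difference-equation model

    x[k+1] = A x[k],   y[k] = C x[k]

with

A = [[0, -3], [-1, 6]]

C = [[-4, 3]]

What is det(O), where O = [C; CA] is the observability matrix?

CA = [[-3, 30]]
Observability matrix O = [C; CA] = [[-4, 3], [-3, 30]]
det(O) = (-4)·30 - 3·(-3) = -120 - (-9) = -111
Since det(O) ≠ 0, rank(O) = 2 and the system is completely observable.

-111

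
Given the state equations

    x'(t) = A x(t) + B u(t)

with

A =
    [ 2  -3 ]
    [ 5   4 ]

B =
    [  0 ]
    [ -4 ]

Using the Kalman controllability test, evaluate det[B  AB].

48

AB = [[12], [-16]]
Controllability matrix C = [B  AB] = [[0, 12], [-4, -16]]
det(C) = 0·(-16) - 12·(-4) = 0 - (-48) = 48
Since det(C) ≠ 0, rank(C) = 2 and the system is completely controllable.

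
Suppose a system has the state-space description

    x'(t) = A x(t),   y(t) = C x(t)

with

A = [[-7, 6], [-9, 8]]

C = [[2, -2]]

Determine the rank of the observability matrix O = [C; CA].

CA = [[4, -4]]
Observability matrix O = [C; CA] = [[2, -2], [4, -4]]
Every row of O is a scalar multiple of row 1 = [2, -2] (multipliers 1, 2), so the rows span a one-dimensional space.
O ≠ 0, hence rank(O) = 1.
rank(O) = 1 < n = 2, so the pair (A, C) is not completely observable.

1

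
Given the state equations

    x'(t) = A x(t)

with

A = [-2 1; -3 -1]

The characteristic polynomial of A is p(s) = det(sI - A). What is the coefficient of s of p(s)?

For a 2×2 matrix, det(sI - A) = s^2 - (tr A)s + det A.
tr A = -3, det A = 5.
So p(s) = s^2 + 3s + 5.
The coefficient of s is 3.

3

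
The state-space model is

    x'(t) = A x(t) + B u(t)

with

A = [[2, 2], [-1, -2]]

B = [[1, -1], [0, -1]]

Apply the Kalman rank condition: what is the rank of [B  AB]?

2

AB = [[2, -4], [-1, 3]]
Controllability matrix C = [B  AB] = [[1, -1, 2, -4], [0, -1, -1, 3]]
Take the 2×2 submatrix of C formed by columns 1, 2: [[1, -1], [0, -1]]. Its determinant is 1·(-1) - (-1)·0 = -1 - 0 = -1 ≠ 0.
So rank(C) ≥ 2; since C has 2 rows, rank(C) = 2.
rank(C) = 2 = n, so the pair (A, B) is completely controllable.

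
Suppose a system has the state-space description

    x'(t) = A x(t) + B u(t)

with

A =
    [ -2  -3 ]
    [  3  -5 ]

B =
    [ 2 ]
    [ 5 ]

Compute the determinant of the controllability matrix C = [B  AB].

57

AB = [[-19], [-19]]
Controllability matrix C = [B  AB] = [[2, -19], [5, -19]]
det(C) = 2·(-19) - (-19)·5 = -38 - (-95) = 57
Since det(C) ≠ 0, rank(C) = 2 and the system is completely controllable.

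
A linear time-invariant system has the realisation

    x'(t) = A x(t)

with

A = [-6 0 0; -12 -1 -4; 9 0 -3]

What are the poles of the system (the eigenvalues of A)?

-6, -3, -1

det(sI - A) = s^3 - (tr A)s^2 + (M11 + M22 + M33)s - det A, where Mii is the 2×2 principal minor of A obtained by deleting row i and column i.
tr A = (-6) + (-1) + (-3) = -10; M11 = (-1)·(-3) - (-4)·0 = 3 - 0 = 3; M22 = (-6)·(-3) - 0·9 = 18 - 0 = 18; M33 = (-6)·(-1) - 0·(-12) = 6 - 0 = 6; sum of minors = 27.
det A = (-6)·((-1)·(-3) - (-4)·0) - 0·((-12)·(-3) - (-4)·9) + 0·((-12)·0 - (-1)·9) = (-6)·3 - 0·72 + 0·9 = -18.
So p(s) = det(sI - A) = s^3 + 10s^2 + 27s + 18.
Rational-root test: any integer root divides 18. Testing small divisors, s = -1 works: p(-1) = -1 + 10 + (-27) + 18 = 0, so (s + 1) is a factor.
Dividing, p(s) = (s + 1)(s^2 + 9s + 18).
Factor s^2 + 9s + 18: two numbers with sum -9 and product 18 are -3 and -6, so s^2 + 9s + 18 = (s + 3)(s + 6).
Hence p(s) = (s + 1) (s + 3) (s + 6), with roots -6, -3, -1.
All eigenvalues have negative real part, so the system is asymptotically stable.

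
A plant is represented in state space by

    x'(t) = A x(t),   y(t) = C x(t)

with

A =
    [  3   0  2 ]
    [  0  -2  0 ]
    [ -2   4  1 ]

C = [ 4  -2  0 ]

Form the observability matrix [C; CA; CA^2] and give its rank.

CA = [[12, 4, 8]]
CA^2 = [[20, 24, 32]]
Observability matrix O = [C; CA; CA^2] = [[4, -2, 0], [12, 4, 8], [20, 24, 32]]
det(O) = 4·(4·32 - 8·24) - (-2)·(12·32 - 8·20) + 0·(12·24 - 4·20) = 4·(-64) - (-2)·224 + 0·208 = 192 ≠ 0, so rank(O) = 3.
rank(O) = 3 = n, so the pair (A, C) is completely observable.

3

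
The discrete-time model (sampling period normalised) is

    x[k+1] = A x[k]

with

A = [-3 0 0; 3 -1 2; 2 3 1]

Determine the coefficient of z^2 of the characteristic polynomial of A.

Expand det(zI - A) for the 3×3 matrix.
p(z) = z^3 + 3z^2 - 7z - 21.
(Check: constant term = det(-A) = (-1)^3 det A = -21; coefficient of z^2 = -tr A = 3.)
The coefficient of z^2 is 3.

3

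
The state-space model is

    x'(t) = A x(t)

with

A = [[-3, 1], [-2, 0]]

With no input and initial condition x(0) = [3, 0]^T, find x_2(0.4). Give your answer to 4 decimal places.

-1.3259

det(sI - A) = s^2 - (tr A)s + det A, with tr A = (-3) + 0 = -3 and det A = (-3)·0 - 1·(-2) = 0 - (-2) = 2.
So p(s) = det(sI - A) = s^2 + 3s + 2.
Factor s^2 + 3s + 2: two numbers with sum -3 and product 2 are -1 and -2, so s^2 + 3s + 2 = (s + 1)(s + 2).
Hence p(s) = (s + 1) (s + 2), with roots -2, -1.
The eigenvalues -2, -1 are distinct and real, so A is diagonalisable and x(t) = e^{At} x(0) = V diag(e^{λ_i t}) V^{-1} x(0), where the columns of V are the eigenvectors.
λ = -2: A - (-2)I = [[-1, 1], [-2, 2]]. Row 1 gives (-1)·v1 + 1·v2 = 0, so take v_1 = [1, 1]^T.
λ = -1: A - (-1)I = [[-2, 1], [-2, 1]]. Row 1 gives (-2)·v1 + 1·v2 = 0, so take v_2 = [1, 2]^T.
V = [v_1 v_2] = [[1, 1], [1, 2]] has det V = 1, so V^{-1} = adj(V)/det V = [[2, -1], [-1, 1]].
Modal coordinates z(0) = V^{-1} x(0): 2·3 + (-1)·0 = 6; (-1)·3 + 1·0 = -3; so z(0) = [6, -3]^T.
x_2(t) = Σ_i (v_i)_2 · z_i(0) · e^{λ_i t} (row 2 of V times the modal terms).
x_2(0.4) = 1·6·e^{-2·0.4} + 2·(-3)·e^{-1·0.4} = 6·0.449329 + (-6)·0.670320 = -1.3259.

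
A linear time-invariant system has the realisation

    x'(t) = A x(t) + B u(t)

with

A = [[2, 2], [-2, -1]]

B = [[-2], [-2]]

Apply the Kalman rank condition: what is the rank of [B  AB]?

AB = [[-8], [6]]
Controllability matrix C = [B  AB] = [[-2, -8], [-2, 6]]
det(C) = (-2)·6 - (-8)·(-2) = -12 - 16 = -28 ≠ 0, so rank(C) = 2.
rank(C) = 2 = n, so the pair (A, B) is completely controllable.

2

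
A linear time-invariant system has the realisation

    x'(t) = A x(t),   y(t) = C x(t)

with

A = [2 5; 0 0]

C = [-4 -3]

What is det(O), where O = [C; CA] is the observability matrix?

56

CA = [[-8, -20]]
Observability matrix O = [C; CA] = [[-4, -3], [-8, -20]]
det(O) = (-4)·(-20) - (-3)·(-8) = 80 - 24 = 56
Since det(O) ≠ 0, rank(O) = 2 and the system is completely observable.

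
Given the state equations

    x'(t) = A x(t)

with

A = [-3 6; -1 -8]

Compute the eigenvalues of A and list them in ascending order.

det(sI - A) = s^2 - (tr A)s + det A, with tr A = (-3) + (-8) = -11 and det A = (-3)·(-8) - 6·(-1) = 24 - (-6) = 30.
So p(s) = det(sI - A) = s^2 + 11s + 30.
Factor s^2 + 11s + 30: two numbers with sum -11 and product 30 are -5 and -6, so s^2 + 11s + 30 = (s + 5)(s + 6).
Hence p(s) = (s + 5) (s + 6), with roots -6, -5.
All eigenvalues have negative real part, so the system is asymptotically stable.

-6, -5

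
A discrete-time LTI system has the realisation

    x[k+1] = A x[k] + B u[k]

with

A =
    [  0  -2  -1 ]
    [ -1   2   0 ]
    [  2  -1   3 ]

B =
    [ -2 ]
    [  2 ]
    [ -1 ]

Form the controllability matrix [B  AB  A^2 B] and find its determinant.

AB = [[-3], [6], [-9]]
A^2B = [[-3], [15], [-39]]
Controllability matrix C = [B  AB  A^2B] = [[-2, -3, -3], [2, 6, 15], [-1, -9, -39]]
Expanding along the first row, det(C) = (-2)·(6·(-39) - 15·(-9)) - (-3)·(2·(-39) - 15·(-1)) + (-3)·(2·(-9) - 6·(-1)) = (-2)·(-99) - (-3)·(-63) + (-3)·(-12) = 45
Since det(C) ≠ 0, rank(C) = 3 and the system is completely controllable.

45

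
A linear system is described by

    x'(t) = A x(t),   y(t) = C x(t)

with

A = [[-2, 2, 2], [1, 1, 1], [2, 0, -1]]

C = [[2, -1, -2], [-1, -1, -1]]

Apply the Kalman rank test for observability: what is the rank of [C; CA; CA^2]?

3

CA = [[-9, 3, 5], [-1, -3, -2]]
CA^2 = [[31, -15, -20], [-5, -5, -3]]
Observability matrix O = [C; CA; CA^2] = [[2, -1, -2], [-1, -1, -1], [-9, 3, 5], [-1, -3, -2], [31, -15, -20], [-5, -5, -3]]
Take the 3×3 submatrix of O formed by rows 1, 2, 3: [[2, -1, -2], [-1, -1, -1], [-9, 3, 5]]. Its determinant is 2·((-1)·5 - (-1)·3) - (-1)·((-1)·5 - (-1)·(-9)) + (-2)·((-1)·3 - (-1)·(-9)) = 2·(-2) - (-1)·(-14) + (-2)·(-12) = 6 ≠ 0.
So rank(O) ≥ 3; since O has 3 columns, rank(O) = 3.
rank(O) = 3 = n, so the pair (A, C) is completely observable.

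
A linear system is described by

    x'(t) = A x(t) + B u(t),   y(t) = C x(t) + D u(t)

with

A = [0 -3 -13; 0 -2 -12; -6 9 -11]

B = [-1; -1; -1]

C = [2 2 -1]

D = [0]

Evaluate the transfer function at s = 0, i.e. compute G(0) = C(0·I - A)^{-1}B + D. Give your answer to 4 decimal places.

0.6333

G(0) = C(-A)^{-1}B + D = -C A^{-1} B + D.
det A = -60, so A^{-1} = (1/-60)·adj(A) = [[-13/6, 5/2, -1/6], [-6/5, 13/10, 0], [1/5, -3/10, 0]]
A^{-1} B = [-1/6, -1/10, 1/10]^T
C A^{-1} B = -19/30
G(0) = D - C A^{-1} B = 0 - (-19/30) = 19/30 ≈ 0.6333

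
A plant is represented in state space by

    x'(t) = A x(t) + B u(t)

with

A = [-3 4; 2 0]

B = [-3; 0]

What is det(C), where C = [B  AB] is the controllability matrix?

18

AB = [[9], [-6]]
Controllability matrix C = [B  AB] = [[-3, 9], [0, -6]]
det(C) = (-3)·(-6) - 9·0 = 18 - 0 = 18
Since det(C) ≠ 0, rank(C) = 2 and the system is completely controllable.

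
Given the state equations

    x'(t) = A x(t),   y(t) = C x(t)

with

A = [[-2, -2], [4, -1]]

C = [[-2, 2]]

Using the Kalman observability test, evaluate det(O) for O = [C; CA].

CA = [[12, 2]]
Observability matrix O = [C; CA] = [[-2, 2], [12, 2]]
det(O) = (-2)·2 - 2·12 = -4 - 24 = -28
Since det(O) ≠ 0, rank(O) = 2 and the system is completely observable.

-28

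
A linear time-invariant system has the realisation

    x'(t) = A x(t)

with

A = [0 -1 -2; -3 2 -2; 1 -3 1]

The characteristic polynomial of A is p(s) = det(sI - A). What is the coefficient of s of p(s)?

-5

Expand det(sI - A) for the 3×3 matrix.
p(s) = s^3 - 3s^2 - 5s + 15.
(Check: constant term = det(-A) = (-1)^3 det A = 15; coefficient of s^2 = -tr A = -3.)
The coefficient of s is -5.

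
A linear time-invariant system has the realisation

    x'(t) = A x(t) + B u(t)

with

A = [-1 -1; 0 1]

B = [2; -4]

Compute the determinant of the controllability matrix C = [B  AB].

0

AB = [[2], [-4]]
Controllability matrix C = [B  AB] = [[2, 2], [-4, -4]]
det(C) = 2·(-4) - 2·(-4) = -8 - (-8) = 0
Since det(C) = 0, rank(C) < 2 and the system is not completely controllable.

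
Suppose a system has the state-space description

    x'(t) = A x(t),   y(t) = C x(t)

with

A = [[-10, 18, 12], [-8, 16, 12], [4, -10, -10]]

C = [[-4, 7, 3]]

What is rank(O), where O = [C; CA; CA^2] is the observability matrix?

CA = [[-4, 10, 6]]
CA^2 = [[-16, 28, 12]]
Observability matrix O = [C; CA; CA^2] = [[-4, 7, 3], [-4, 10, 6], [-16, 28, 12]]
The columns c1, c2, c3 of O are linearly dependent: -c1 - c2 + c3 = 0 (check each entry), so rank(O) ≤ 2.
The 2×2 minor from rows 1, 2, columns 1, 2 is (-4)·10 - 7·(-4) = -40 - (-28) = -12 ≠ 0, so rank(O) = 2.
rank(O) = 2 < n = 3, so the pair (A, C) is not completely observable.

2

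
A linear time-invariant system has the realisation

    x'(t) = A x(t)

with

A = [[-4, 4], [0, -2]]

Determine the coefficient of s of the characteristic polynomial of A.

For a 2×2 matrix, det(sI - A) = s^2 - (tr A)s + det A.
tr A = -6, det A = 8.
So p(s) = s^2 + 6s + 8.
The coefficient of s is 6.

6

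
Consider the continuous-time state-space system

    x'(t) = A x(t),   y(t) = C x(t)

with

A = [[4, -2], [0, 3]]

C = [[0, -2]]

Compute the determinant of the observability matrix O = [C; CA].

0

CA = [[0, -6]]
Observability matrix O = [C; CA] = [[0, -2], [0, -6]]
det(O) = 0·(-6) - (-2)·0 = 0 - 0 = 0
Since det(O) = 0, rank(O) < 2 and the system is not completely observable.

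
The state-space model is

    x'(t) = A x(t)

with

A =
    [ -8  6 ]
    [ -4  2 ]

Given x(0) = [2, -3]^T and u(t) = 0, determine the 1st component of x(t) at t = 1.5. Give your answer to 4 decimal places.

det(sI - A) = s^2 - (tr A)s + det A, with tr A = (-8) + 2 = -6 and det A = (-8)·2 - 6·(-4) = -16 - (-24) = 8.
So p(s) = det(sI - A) = s^2 + 6s + 8.
Factor s^2 + 6s + 8: two numbers with sum -6 and product 8 are -2 and -4, so s^2 + 6s + 8 = (s + 2)(s + 4).
Hence p(s) = (s + 2) (s + 4), with roots -4, -2.
The eigenvalues -4, -2 are distinct and real, so A is diagonalisable and x(t) = e^{At} x(0) = V diag(e^{λ_i t}) V^{-1} x(0), where the columns of V are the eigenvectors.
λ = -4: A - (-4)I = [[-4, 6], [-4, 6]]. Row 1 gives (-4)·v1 + 6·v2 = 0, so take v_1 = [-3, -2]^T.
λ = -2: A - (-2)I = [[-6, 6], [-4, 4]]. Row 1 gives (-6)·v1 + 6·v2 = 0, so take v_2 = [-1, -1]^T.
V = [v_1 v_2] = [[-3, -1], [-2, -1]] has det V = 1, so V^{-1} = adj(V)/det V = [[-1, 1], [2, -3]].
Modal coordinates z(0) = V^{-1} x(0): (-1)·2 + 1·(-3) = -5; 2·2 + (-3)·(-3) = 13; so z(0) = [-5, 13]^T.
x_1(t) = Σ_i (v_i)_1 · z_i(0) · e^{λ_i t} (row 1 of V times the modal terms).
x_1(1.5) = (-3)·(-5)·e^{-4·1.5} + (-1)·13·e^{-2·1.5} = 15·0.00247875 + (-13)·0.04978707 = -0.6101.

-0.6101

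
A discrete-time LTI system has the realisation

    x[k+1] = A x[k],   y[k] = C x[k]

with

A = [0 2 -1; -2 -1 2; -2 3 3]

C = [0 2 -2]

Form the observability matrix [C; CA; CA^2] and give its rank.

3

CA = [[0, -8, -2]]
CA^2 = [[20, 2, -22]]
Observability matrix O = [C; CA; CA^2] = [[0, 2, -2], [0, -8, -2], [20, 2, -22]]
det(O) = 0·((-8)·(-22) - (-2)·2) - 2·(0·(-22) - (-2)·20) + (-2)·(0·2 - (-8)·20) = 0·180 - 2·40 + (-2)·160 = -400 ≠ 0, so rank(O) = 3.
rank(O) = 3 = n, so the pair (A, C) is completely observable.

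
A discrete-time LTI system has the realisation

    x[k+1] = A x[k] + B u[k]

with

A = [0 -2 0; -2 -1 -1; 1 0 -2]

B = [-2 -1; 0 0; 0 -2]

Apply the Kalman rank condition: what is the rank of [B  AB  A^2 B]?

3

AB = [[0, 0], [4, 4], [-2, 3]]
A^2B = [[-8, -8], [-2, -7], [4, -6]]
Controllability matrix C = [B  AB  A^2B] = [[-2, -1, 0, 0, -8, -8], [0, 0, 4, 4, -2, -7], [0, -2, -2, 3, 4, -6]]
Take the 3×3 submatrix of C formed by columns 1, 2, 3: [[-2, -1, 0], [0, 0, 4], [0, -2, -2]]. Its determinant is (-2)·(0·(-2) - 4·(-2)) - (-1)·(0·(-2) - 4·0) + 0·(0·(-2) - 0·0) = (-2)·8 - (-1)·0 + 0·0 = -16 ≠ 0.
So rank(C) ≥ 3; since C has 3 rows, rank(C) = 3.
rank(C) = 3 = n, so the pair (A, B) is completely controllable.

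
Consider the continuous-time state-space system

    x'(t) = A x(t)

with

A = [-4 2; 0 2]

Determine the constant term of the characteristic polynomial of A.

-8

For a 2×2 matrix, det(sI - A) = s^2 - (tr A)s + det A.
tr A = -2, det A = -8.
So p(s) = s^2 + 2s - 8.
The constant term is -8.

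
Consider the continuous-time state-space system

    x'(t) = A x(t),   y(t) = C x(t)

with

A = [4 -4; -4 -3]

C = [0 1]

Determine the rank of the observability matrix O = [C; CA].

2

CA = [[-4, -3]]
Observability matrix O = [C; CA] = [[0, 1], [-4, -3]]
det(O) = 0·(-3) - 1·(-4) = 0 - (-4) = 4 ≠ 0, so rank(O) = 2.
rank(O) = 2 = n, so the pair (A, C) is completely observable.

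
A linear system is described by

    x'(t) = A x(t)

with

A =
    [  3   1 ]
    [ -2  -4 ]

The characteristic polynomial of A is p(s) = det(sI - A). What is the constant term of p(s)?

For a 2×2 matrix, det(sI - A) = s^2 - (tr A)s + det A.
tr A = -1, det A = -10.
So p(s) = s^2 + s - 10.
The constant term is -10.

-10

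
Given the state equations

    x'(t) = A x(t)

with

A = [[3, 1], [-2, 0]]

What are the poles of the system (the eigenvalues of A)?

1, 2

det(sI - A) = s^2 - (tr A)s + det A, with tr A = 3 + 0 = 3 and det A = 3·0 - 1·(-2) = 0 - (-2) = 2.
So p(s) = det(sI - A) = s^2 - 3s + 2.
Factor s^2 - 3s + 2: two numbers with sum 3 and product 2 are 2 and 1, so s^2 - 3s + 2 = (s - 2)(s - 1).
Hence p(s) = (s - 2) (s - 1), with roots 1, 2.
At least one eigenvalue has non-negative real part, so the system is not asymptotically stable.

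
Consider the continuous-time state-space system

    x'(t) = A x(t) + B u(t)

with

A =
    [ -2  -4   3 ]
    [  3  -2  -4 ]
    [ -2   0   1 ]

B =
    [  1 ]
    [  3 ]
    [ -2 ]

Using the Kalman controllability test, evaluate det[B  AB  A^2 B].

-52

AB = [[-20], [5], [-4]]
A^2B = [[8], [-54], [36]]
Controllability matrix C = [B  AB  A^2B] = [[1, -20, 8], [3, 5, -54], [-2, -4, 36]]
Expanding along the first row, det(C) = 1·(5·36 - (-54)·(-4)) - (-20)·(3·36 - (-54)·(-2)) + 8·(3·(-4) - 5·(-2)) = 1·(-36) - (-20)·0 + 8·(-2) = -52
Since det(C) ≠ 0, rank(C) = 3 and the system is completely controllable.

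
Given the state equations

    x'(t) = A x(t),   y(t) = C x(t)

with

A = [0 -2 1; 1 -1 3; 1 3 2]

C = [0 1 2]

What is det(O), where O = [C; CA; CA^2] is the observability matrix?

-72

CA = [[3, 5, 7]]
CA^2 = [[12, 10, 32]]
Observability matrix O = [C; CA; CA^2] = [[0, 1, 2], [3, 5, 7], [12, 10, 32]]
Expanding along the first row, det(O) = 0·(5·32 - 7·10) - 1·(3·32 - 7·12) + 2·(3·10 - 5·12) = 0·90 - 1·12 + 2·(-30) = -72
Since det(O) ≠ 0, rank(O) = 3 and the system is completely observable.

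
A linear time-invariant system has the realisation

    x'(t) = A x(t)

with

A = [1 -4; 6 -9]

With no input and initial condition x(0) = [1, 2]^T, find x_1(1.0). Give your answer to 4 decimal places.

-0.0363

det(sI - A) = s^2 - (tr A)s + det A, with tr A = 1 + (-9) = -8 and det A = 1·(-9) - (-4)·6 = -9 - (-24) = 15.
So p(s) = det(sI - A) = s^2 + 8s + 15.
Factor s^2 + 8s + 15: two numbers with sum -8 and product 15 are -3 and -5, so s^2 + 8s + 15 = (s + 3)(s + 5).
Hence p(s) = (s + 3) (s + 5), with roots -5, -3.
The eigenvalues -5, -3 are distinct and real, so A is diagonalisable and x(t) = e^{At} x(0) = V diag(e^{λ_i t}) V^{-1} x(0), where the columns of V are the eigenvectors.
λ = -5: A - (-5)I = [[6, -4], [6, -4]]. Row 1 gives 6·v1 + (-4)·v2 = 0, so take v_1 = [2, 3]^T.
λ = -3: A - (-3)I = [[4, -4], [6, -6]]. Row 1 gives 4·v1 + (-4)·v2 = 0, so take v_2 = [1, 1]^T.
V = [v_1 v_2] = [[2, 1], [3, 1]] has det V = -1, so V^{-1} = adj(V)/det V = [[-1, 1], [3, -2]].
Modal coordinates z(0) = V^{-1} x(0): (-1)·1 + 1·2 = 1; 3·1 + (-2)·2 = -1; so z(0) = [1, -1]^T.
x_1(t) = Σ_i (v_i)_1 · z_i(0) · e^{λ_i t} (row 1 of V times the modal terms).
x_1(1.0) = 2·1·e^{-5·1.0} + 1·(-1)·e^{-3·1.0} = 2·0.006738 + (-1)·0.049787 = -0.0363.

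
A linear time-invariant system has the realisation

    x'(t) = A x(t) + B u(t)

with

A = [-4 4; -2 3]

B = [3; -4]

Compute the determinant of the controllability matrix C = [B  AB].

AB = [[-28], [-18]]
Controllability matrix C = [B  AB] = [[3, -28], [-4, -18]]
det(C) = 3·(-18) - (-28)·(-4) = -54 - 112 = -166
Since det(C) ≠ 0, rank(C) = 2 and the system is completely controllable.

-166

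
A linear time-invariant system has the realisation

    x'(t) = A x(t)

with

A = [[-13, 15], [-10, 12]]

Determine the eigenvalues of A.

-3, 2

det(sI - A) = s^2 - (tr A)s + det A, with tr A = (-13) + 12 = -1 and det A = (-13)·12 - 15·(-10) = -156 - (-150) = -6.
So p(s) = det(sI - A) = s^2 + s - 6.
Factor s^2 + s - 6: two numbers with sum -1 and product -6 are 2 and -3, so s^2 + s - 6 = (s - 2)(s + 3).
Hence p(s) = (s - 2) (s + 3), with roots -3, 2.
At least one eigenvalue has non-negative real part, so the system is not asymptotically stable.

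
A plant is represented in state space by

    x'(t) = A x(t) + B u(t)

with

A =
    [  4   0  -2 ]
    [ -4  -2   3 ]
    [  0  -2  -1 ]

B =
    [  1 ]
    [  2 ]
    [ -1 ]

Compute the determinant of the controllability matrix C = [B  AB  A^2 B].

AB = [[6], [-11], [-3]]
A^2B = [[30], [-11], [25]]
Controllability matrix C = [B  AB  A^2B] = [[1, 6, 30], [2, -11, -11], [-1, -3, 25]]
Expanding along the first row, det(C) = 1·((-11)·25 - (-11)·(-3)) - 6·(2·25 - (-11)·(-1)) + 30·(2·(-3) - (-11)·(-1)) = 1·(-308) - 6·39 + 30·(-17) = -1052
Since det(C) ≠ 0, rank(C) = 3 and the system is completely controllable.

-1052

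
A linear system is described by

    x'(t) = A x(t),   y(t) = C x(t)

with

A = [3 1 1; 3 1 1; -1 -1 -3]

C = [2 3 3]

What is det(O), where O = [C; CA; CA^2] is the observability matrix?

-868

CA = [[12, 2, -4]]
CA^2 = [[46, 18, 26]]
Observability matrix O = [C; CA; CA^2] = [[2, 3, 3], [12, 2, -4], [46, 18, 26]]
Expanding along the first row, det(O) = 2·(2·26 - (-4)·18) - 3·(12·26 - (-4)·46) + 3·(12·18 - 2·46) = 2·124 - 3·496 + 3·124 = -868
Since det(O) ≠ 0, rank(O) = 3 and the system is completely observable.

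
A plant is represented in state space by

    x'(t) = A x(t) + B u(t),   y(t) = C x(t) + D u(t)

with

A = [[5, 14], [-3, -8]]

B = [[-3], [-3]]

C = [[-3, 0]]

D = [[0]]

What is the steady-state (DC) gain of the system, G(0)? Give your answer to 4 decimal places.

G(0) = C(-A)^{-1}B + D = -C A^{-1} B + D.
det A = 2, so A^{-1} = (1/2)·adj(A) = [[-4, -7], [3/2, 5/2]]
A^{-1} B = [33, -12]^T
C A^{-1} B = -99
G(0) = D - C A^{-1} B = 0 - (-99) = 99

99.0000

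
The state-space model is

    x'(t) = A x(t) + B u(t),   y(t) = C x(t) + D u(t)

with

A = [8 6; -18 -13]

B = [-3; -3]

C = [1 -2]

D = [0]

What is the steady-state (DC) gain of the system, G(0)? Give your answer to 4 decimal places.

G(0) = C(-A)^{-1}B + D = -C A^{-1} B + D.
det A = 4, so A^{-1} = (1/4)·adj(A) = [[-13/4, -3/2], [9/2, 2]]
A^{-1} B = [57/4, -39/2]^T
C A^{-1} B = 213/4
G(0) = D - C A^{-1} B = 0 - (213/4) = -213/4 ≈ -53.2500

-53.2500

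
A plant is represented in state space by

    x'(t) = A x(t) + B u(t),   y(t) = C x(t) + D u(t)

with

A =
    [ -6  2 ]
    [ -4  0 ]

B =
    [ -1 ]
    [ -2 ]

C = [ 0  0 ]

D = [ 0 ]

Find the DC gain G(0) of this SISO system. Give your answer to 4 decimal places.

G(0) = C(-A)^{-1}B + D = -C A^{-1} B + D.
det A = 8, so A^{-1} = (1/8)·adj(A) = [[0, -1/4], [1/2, -3/4]]
A^{-1} B = [1/2, 1]^T
C A^{-1} B = 0
G(0) = D - C A^{-1} B = 0 - (0) = 0

0.0000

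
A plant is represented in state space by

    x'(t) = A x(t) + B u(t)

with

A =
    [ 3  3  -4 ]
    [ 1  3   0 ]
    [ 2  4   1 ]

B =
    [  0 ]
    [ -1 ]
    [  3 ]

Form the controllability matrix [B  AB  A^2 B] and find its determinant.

AB = [[-15], [-3], [-1]]
A^2B = [[-50], [-24], [-43]]
Controllability matrix C = [B  AB  A^2B] = [[0, -15, -50], [-1, -3, -24], [3, -1, -43]]
Expanding along the first row, det(C) = 0·((-3)·(-43) - (-24)·(-1)) - (-15)·((-1)·(-43) - (-24)·3) + (-50)·((-1)·(-1) - (-3)·3) = 0·105 - (-15)·115 + (-50)·10 = 1225
Since det(C) ≠ 0, rank(C) = 3 and the system is completely controllable.

1225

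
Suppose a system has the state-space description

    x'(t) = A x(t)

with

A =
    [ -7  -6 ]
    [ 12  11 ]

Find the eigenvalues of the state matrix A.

det(sI - A) = s^2 - (tr A)s + det A, with tr A = (-7) + 11 = 4 and det A = (-7)·11 - (-6)·12 = -77 - (-72) = -5.
So p(s) = det(sI - A) = s^2 - 4s - 5.
Factor s^2 - 4s - 5: two numbers with sum 4 and product -5 are 5 and -1, so s^2 - 4s - 5 = (s - 5)(s + 1).
Hence p(s) = (s - 5) (s + 1), with roots -1, 5.
At least one eigenvalue has non-negative real part, so the system is not asymptotically stable.

-1, 5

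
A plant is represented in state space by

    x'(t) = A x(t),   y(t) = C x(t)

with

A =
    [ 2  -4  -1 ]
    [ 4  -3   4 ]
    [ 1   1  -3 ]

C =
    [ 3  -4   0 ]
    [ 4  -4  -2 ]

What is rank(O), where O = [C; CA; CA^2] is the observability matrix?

3

CA = [[-10, 0, -19], [-10, -6, -14]]
CA^2 = [[-39, 21, 67], [-58, 44, 28]]
Observability matrix O = [C; CA; CA^2] = [[3, -4, 0], [4, -4, -2], [-10, 0, -19], [-10, -6, -14], [-39, 21, 67], [-58, 44, 28]]
Take the 3×3 submatrix of O formed by rows 1, 2, 3: [[3, -4, 0], [4, -4, -2], [-10, 0, -19]]. Its determinant is 3·((-4)·(-19) - (-2)·0) - (-4)·(4·(-19) - (-2)·(-10)) + 0·(4·0 - (-4)·(-10)) = 3·76 - (-4)·(-96) + 0·(-40) = -156 ≠ 0.
So rank(O) ≥ 3; since O has 3 columns, rank(O) = 3.
rank(O) = 3 = n, so the pair (A, C) is completely observable.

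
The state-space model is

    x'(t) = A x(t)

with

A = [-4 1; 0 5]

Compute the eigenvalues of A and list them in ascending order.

det(sI - A) = s^2 - (tr A)s + det A, with tr A = (-4) + 5 = 1 and det A = (-4)·5 - 1·0 = -20 - 0 = -20.
So p(s) = det(sI - A) = s^2 - s - 20.
Factor s^2 - s - 20: two numbers with sum 1 and product -20 are 5 and -4, so s^2 - s - 20 = (s - 5)(s + 4).
Hence p(s) = (s - 5) (s + 4), with roots -4, 5.
At least one eigenvalue has non-negative real part, so the system is not asymptotically stable.

-4, 5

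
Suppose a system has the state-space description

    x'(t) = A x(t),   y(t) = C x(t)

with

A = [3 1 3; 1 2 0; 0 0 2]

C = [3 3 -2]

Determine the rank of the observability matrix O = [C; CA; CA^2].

3

CA = [[12, 9, 5]]
CA^2 = [[45, 30, 46]]
Observability matrix O = [C; CA; CA^2] = [[3, 3, -2], [12, 9, 5], [45, 30, 46]]
det(O) = 3·(9·46 - 5·30) - 3·(12·46 - 5·45) + (-2)·(12·30 - 9·45) = 3·264 - 3·327 + (-2)·(-45) = -99 ≠ 0, so rank(O) = 3.
rank(O) = 3 = n, so the pair (A, C) is completely observable.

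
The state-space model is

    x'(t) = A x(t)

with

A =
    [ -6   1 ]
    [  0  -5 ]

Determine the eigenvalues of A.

det(sI - A) = s^2 - (tr A)s + det A, with tr A = (-6) + (-5) = -11 and det A = (-6)·(-5) - 1·0 = 30 - 0 = 30.
So p(s) = det(sI - A) = s^2 + 11s + 30.
Factor s^2 + 11s + 30: two numbers with sum -11 and product 30 are -5 and -6, so s^2 + 11s + 30 = (s + 5)(s + 6).
Hence p(s) = (s + 5) (s + 6), with roots -6, -5.
All eigenvalues have negative real part, so the system is asymptotically stable.

-6, -5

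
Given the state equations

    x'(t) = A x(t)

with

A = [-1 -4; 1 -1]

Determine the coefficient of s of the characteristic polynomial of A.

For a 2×2 matrix, det(sI - A) = s^2 - (tr A)s + det A.
tr A = -2, det A = 5.
So p(s) = s^2 + 2s + 5.
The coefficient of s is 2.

2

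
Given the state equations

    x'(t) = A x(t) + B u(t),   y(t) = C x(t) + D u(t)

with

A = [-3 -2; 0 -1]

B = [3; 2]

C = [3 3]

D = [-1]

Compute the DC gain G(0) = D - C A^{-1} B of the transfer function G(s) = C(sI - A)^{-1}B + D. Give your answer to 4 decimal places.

G(0) = C(-A)^{-1}B + D = -C A^{-1} B + D.
det A = 3, so A^{-1} = (1/3)·adj(A) = [[-1/3, 2/3], [0, -1]]
A^{-1} B = [1/3, -2]^T
C A^{-1} B = -5
G(0) = D - C A^{-1} B = -1 - (-5) = 4

4.0000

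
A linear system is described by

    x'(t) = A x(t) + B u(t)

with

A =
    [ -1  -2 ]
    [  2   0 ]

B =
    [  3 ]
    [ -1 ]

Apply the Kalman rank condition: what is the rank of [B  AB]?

2

AB = [[-1], [6]]
Controllability matrix C = [B  AB] = [[3, -1], [-1, 6]]
det(C) = 3·6 - (-1)·(-1) = 18 - 1 = 17 ≠ 0, so rank(C) = 2.
rank(C) = 2 = n, so the pair (A, B) is completely controllable.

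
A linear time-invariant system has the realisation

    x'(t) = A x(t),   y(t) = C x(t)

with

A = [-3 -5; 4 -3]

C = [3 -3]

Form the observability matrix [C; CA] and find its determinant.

CA = [[-21, -6]]
Observability matrix O = [C; CA] = [[3, -3], [-21, -6]]
det(O) = 3·(-6) - (-3)·(-21) = -18 - 63 = -81
Since det(O) ≠ 0, rank(O) = 2 and the system is completely observable.

-81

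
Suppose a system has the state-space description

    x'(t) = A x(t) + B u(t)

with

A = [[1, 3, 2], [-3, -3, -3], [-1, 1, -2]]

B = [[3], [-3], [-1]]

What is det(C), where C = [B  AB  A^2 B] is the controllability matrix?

150

AB = [[-8], [3], [-4]]
A^2B = [[-7], [27], [19]]
Controllability matrix C = [B  AB  A^2B] = [[3, -8, -7], [-3, 3, 27], [-1, -4, 19]]
Expanding along the first row, det(C) = 3·(3·19 - 27·(-4)) - (-8)·((-3)·19 - 27·(-1)) + (-7)·((-3)·(-4) - 3·(-1)) = 3·165 - (-8)·(-30) + (-7)·15 = 150
Since det(C) ≠ 0, rank(C) = 3 and the system is completely controllable.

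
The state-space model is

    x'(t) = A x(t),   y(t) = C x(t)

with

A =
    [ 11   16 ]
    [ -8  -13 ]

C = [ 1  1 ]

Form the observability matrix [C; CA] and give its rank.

CA = [[3, 3]]
Observability matrix O = [C; CA] = [[1, 1], [3, 3]]
Every row of O is a scalar multiple of row 1 = [1, 1] (multipliers 1, 3), so the rows span a one-dimensional space.
O ≠ 0, hence rank(O) = 1.
rank(O) = 1 < n = 2, so the pair (A, C) is not completely observable.

1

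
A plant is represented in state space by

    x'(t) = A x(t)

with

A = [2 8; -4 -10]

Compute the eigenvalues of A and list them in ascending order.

-6, -2

det(sI - A) = s^2 - (tr A)s + det A, with tr A = 2 + (-10) = -8 and det A = 2·(-10) - 8·(-4) = -20 - (-32) = 12.
So p(s) = det(sI - A) = s^2 + 8s + 12.
Factor s^2 + 8s + 12: two numbers with sum -8 and product 12 are -2 and -6, so s^2 + 8s + 12 = (s + 2)(s + 6).
Hence p(s) = (s + 2) (s + 6), with roots -6, -2.
All eigenvalues have negative real part, so the system is asymptotically stable.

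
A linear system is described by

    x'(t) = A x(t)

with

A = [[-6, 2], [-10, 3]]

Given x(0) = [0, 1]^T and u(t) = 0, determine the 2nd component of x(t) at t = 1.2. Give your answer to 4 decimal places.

1.1431

det(sI - A) = s^2 - (tr A)s + det A, with tr A = (-6) + 3 = -3 and det A = (-6)·3 - 2·(-10) = -18 - (-20) = 2.
So p(s) = det(sI - A) = s^2 + 3s + 2.
Factor s^2 + 3s + 2: two numbers with sum -3 and product 2 are -1 and -2, so s^2 + 3s + 2 = (s + 1)(s + 2).
Hence p(s) = (s + 1) (s + 2), with roots -2, -1.
The eigenvalues -2, -1 are distinct and real, so A is diagonalisable and x(t) = e^{At} x(0) = V diag(e^{λ_i t}) V^{-1} x(0), where the columns of V are the eigenvectors.
λ = -2: A - (-2)I = [[-4, 2], [-10, 5]]. Row 1 gives (-4)·v1 + 2·v2 = 0, so take v_1 = [1, 2]^T.
λ = -1: A - (-1)I = [[-5, 2], [-10, 4]]. Row 1 gives (-5)·v1 + 2·v2 = 0, so take v_2 = [2, 5]^T.
V = [v_1 v_2] = [[1, 2], [2, 5]] has det V = 1, so V^{-1} = adj(V)/det V = [[5, -2], [-2, 1]].
Modal coordinates z(0) = V^{-1} x(0): 5·0 + (-2)·1 = -2; (-2)·0 + 1·1 = 1; so z(0) = [-2, 1]^T.
x_2(t) = Σ_i (v_i)_2 · z_i(0) · e^{λ_i t} (row 2 of V times the modal terms).
x_2(1.2) = 2·(-2)·e^{-2·1.2} + 5·1·e^{-1·1.2} = (-4)·0.090718 + 5·0.301194 = 1.1431.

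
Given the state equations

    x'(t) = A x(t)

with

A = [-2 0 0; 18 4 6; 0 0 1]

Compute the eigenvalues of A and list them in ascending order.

-2, 1, 4

det(sI - A) = s^3 - (tr A)s^2 + (M11 + M22 + M33)s - det A, where Mii is the 2×2 principal minor of A obtained by deleting row i and column i.
tr A = (-2) + 4 + 1 = 3; M11 = 4·1 - 6·0 = 4 - 0 = 4; M22 = (-2)·1 - 0·0 = -2 - 0 = -2; M33 = (-2)·4 - 0·18 = -8 - 0 = -8; sum of minors = -6.
det A = (-2)·(4·1 - 6·0) - 0·(18·1 - 6·0) + 0·(18·0 - 4·0) = (-2)·4 - 0·18 + 0·0 = -8.
So p(s) = det(sI - A) = s^3 - 3s^2 - 6s + 8.
Rational-root test: any integer root divides 8. Testing small divisors, s = 1 works: p(1) = 1 + (-3) + (-6) + 8 = 0, so (s - 1) is a factor.
Dividing, p(s) = (s - 1)(s^2 - 2s - 8).
Factor s^2 - 2s - 8: two numbers with sum 2 and product -8 are 4 and -2, so s^2 - 2s - 8 = (s - 4)(s + 2).
Hence p(s) = (s - 4) (s - 1) (s + 2), with roots -2, 1, 4.
At least one eigenvalue has non-negative real part, so the system is not asymptotically stable.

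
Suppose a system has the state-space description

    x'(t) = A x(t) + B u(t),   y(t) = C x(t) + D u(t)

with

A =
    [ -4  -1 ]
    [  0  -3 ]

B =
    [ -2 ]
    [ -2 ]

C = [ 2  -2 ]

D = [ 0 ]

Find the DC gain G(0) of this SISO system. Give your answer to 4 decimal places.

G(0) = C(-A)^{-1}B + D = -C A^{-1} B + D.
det A = 12, so A^{-1} = (1/12)·adj(A) = [[-1/4, 1/12], [0, -1/3]]
A^{-1} B = [1/3, 2/3]^T
C A^{-1} B = -2/3
G(0) = D - C A^{-1} B = 0 - (-2/3) = 2/3 ≈ 0.6667

0.6667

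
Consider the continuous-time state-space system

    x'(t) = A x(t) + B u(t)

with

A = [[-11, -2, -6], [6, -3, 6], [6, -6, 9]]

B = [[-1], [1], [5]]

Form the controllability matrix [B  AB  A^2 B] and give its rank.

2

AB = [[-21], [21], [33]]
A^2B = [[-9], [9], [45]]
Controllability matrix C = [B  AB  A^2B] = [[-1, -21, -9], [1, 21, 9], [5, 33, 45]]
The rows r1, r2, r3 of C are linearly dependent: r1 + r2 = 0 (check each entry), so rank(C) ≤ 2.
The 2×2 minor from rows 1, 3, columns 1, 2 is (-1)·33 - (-21)·5 = -33 - (-105) = 72 ≠ 0, so rank(C) = 2.
rank(C) = 2 < n = 3, so the pair (A, B) is not completely controllable.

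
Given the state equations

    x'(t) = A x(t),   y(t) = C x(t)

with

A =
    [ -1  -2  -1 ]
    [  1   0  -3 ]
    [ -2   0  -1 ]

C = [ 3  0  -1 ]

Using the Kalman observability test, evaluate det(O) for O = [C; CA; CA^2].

CA = [[-1, -6, -2]]
CA^2 = [[-1, 2, 21]]
Observability matrix O = [C; CA; CA^2] = [[3, 0, -1], [-1, -6, -2], [-1, 2, 21]]
Expanding along the first row, det(O) = 3·((-6)·21 - (-2)·2) - 0·((-1)·21 - (-2)·(-1)) + (-1)·((-1)·2 - (-6)·(-1)) = 3·(-122) - 0·(-23) + (-1)·(-8) = -358
Since det(O) ≠ 0, rank(O) = 3 and the system is completely observable.

-358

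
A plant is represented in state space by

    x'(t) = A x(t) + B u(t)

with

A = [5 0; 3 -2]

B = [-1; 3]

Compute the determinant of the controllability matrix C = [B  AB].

AB = [[-5], [-9]]
Controllability matrix C = [B  AB] = [[-1, -5], [3, -9]]
det(C) = (-1)·(-9) - (-5)·3 = 9 - (-15) = 24
Since det(C) ≠ 0, rank(C) = 2 and the system is completely controllable.

24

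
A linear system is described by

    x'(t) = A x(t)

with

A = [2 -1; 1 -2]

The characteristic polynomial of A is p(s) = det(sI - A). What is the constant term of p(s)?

-3

For a 2×2 matrix, det(sI - A) = s^2 - (tr A)s + det A.
tr A = 0, det A = -3.
So p(s) = s^2 - 3.
The constant term is -3.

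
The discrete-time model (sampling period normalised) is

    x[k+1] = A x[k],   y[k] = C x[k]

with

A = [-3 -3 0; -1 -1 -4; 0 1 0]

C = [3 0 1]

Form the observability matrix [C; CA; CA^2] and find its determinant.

-803

CA = [[-9, -8, 0]]
CA^2 = [[35, 35, 32]]
Observability matrix O = [C; CA; CA^2] = [[3, 0, 1], [-9, -8, 0], [35, 35, 32]]
Expanding along the first row, det(O) = 3·((-8)·32 - 0·35) - 0·((-9)·32 - 0·35) + 1·((-9)·35 - (-8)·35) = 3·(-256) - 0·(-288) + 1·(-35) = -803
Since det(O) ≠ 0, rank(O) = 3 and the system is completely observable.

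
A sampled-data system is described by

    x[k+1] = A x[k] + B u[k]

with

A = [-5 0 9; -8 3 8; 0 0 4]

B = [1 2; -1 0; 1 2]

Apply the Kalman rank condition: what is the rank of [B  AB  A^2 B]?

2

AB = [[4, 8], [-3, 0], [4, 8]]
A^2B = [[16, 32], [-9, 0], [16, 32]]
Controllability matrix C = [B  AB  A^2B] = [[1, 2, 4, 8, 16, 32], [-1, 0, -3, 0, -9, 0], [1, 2, 4, 8, 16, 32]]
The rows r1, r2, r3 of C are linearly dependent: -r1 + r3 = 0 (check each entry), so rank(C) ≤ 2.
The 2×2 minor from rows 1, 2, columns 1, 2 is 1·0 - 2·(-1) = 0 - (-2) = 2 ≠ 0, so rank(C) = 2.
rank(C) = 2 < n = 3, so the pair (A, B) is not completely controllable.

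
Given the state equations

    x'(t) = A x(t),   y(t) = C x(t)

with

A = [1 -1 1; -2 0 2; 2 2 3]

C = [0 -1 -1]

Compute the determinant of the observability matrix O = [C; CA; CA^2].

CA = [[0, -2, -5]]
CA^2 = [[-6, -10, -19]]
Observability matrix O = [C; CA; CA^2] = [[0, -1, -1], [0, -2, -5], [-6, -10, -19]]
Expanding along the first row, det(O) = 0·((-2)·(-19) - (-5)·(-10)) - (-1)·(0·(-19) - (-5)·(-6)) + (-1)·(0·(-10) - (-2)·(-6)) = 0·(-12) - (-1)·(-30) + (-1)·(-12) = -18
Since det(O) ≠ 0, rank(O) = 3 and the system is completely observable.

-18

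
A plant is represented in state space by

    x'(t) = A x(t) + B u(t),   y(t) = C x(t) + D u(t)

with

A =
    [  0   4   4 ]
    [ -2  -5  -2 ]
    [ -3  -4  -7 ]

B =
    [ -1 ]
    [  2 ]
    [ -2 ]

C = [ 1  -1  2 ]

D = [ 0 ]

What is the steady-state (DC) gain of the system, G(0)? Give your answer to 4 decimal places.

-2.3500

G(0) = C(-A)^{-1}B + D = -C A^{-1} B + D.
det A = -60, so A^{-1} = (1/-60)·adj(A) = [[-9/20, -1/5, -1/5], [2/15, -1/5, 2/15], [7/60, 1/5, -2/15]]
A^{-1} B = [9/20, -4/5, 11/20]^T
C A^{-1} B = 47/20
G(0) = D - C A^{-1} B = 0 - (47/20) = -47/20 ≈ -2.3500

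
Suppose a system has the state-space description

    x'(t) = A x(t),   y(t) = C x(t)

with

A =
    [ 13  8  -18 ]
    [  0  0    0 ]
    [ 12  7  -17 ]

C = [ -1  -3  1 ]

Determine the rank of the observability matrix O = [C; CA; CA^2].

CA = [[-1, -1, 1]]
CA^2 = [[-1, -1, 1]]
Observability matrix O = [C; CA; CA^2] = [[-1, -3, 1], [-1, -1, 1], [-1, -1, 1]]
The columns c1, c2, c3 of O are linearly dependent: c1 + c3 = 0 (check each entry), so rank(O) ≤ 2.
The 2×2 minor from rows 1, 2, columns 1, 2 is (-1)·(-1) - (-3)·(-1) = 1 - 3 = -2 ≠ 0, so rank(O) = 2.
rank(O) = 2 < n = 3, so the pair (A, C) is not completely observable.

2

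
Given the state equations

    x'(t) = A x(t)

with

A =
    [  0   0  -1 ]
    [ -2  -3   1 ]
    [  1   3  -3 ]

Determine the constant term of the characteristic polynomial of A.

Expand det(sI - A) for the 3×3 matrix.
p(s) = s^3 + 6s^2 + 7s - 3.
(Check: constant term = det(-A) = (-1)^3 det A = -3; coefficient of s^2 = -tr A = 6.)
The constant term is -3.

-3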